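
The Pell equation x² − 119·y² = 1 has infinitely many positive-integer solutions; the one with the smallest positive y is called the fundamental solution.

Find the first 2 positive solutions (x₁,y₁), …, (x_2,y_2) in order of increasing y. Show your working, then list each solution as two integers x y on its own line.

√119 → a₀=10, period (1,9,1,20); ℓ=4 even so k=3
i=0: a=10 ⇒ p=10, q=1
i=1: a=1 ⇒ p=11, q=1
i=2: a=9 ⇒ p=109, q=10
i=3: a=1 ⇒ p=120, q=11
fundamental: x₁=120, y₁=11  (since 14400 − 119·121 = 1)
(x_2, y_2) = (120·120 + 119·11·11, 120·11 + 11·120) = (28799, 2640)

120 11
28799 2640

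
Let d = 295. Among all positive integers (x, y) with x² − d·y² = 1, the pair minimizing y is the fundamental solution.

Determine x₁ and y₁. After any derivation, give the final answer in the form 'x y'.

√295 → a₀=17, period (5,1,2,3,2,6,2,3,2,1,5,34); ℓ=12 even so k=11
k=0  a_k=17  p_k/q_k = 17/1
…
k=2  a_k=1  p_k/q_k = 103/6
k=3  a_k=2  p_k/q_k = 292/17
…
k=9  a_k=2  p_k/q_k = 247414/14405
k=10  a_k=1  p_k/q_k = 355517/20699
k=11  a_k=5  p_k/q_k = 2024999/117900
→ (2024999, 117900).  Check: 2024999²=4100620950001, 295·117900²=4100620950000, difference 1.

2024999 117900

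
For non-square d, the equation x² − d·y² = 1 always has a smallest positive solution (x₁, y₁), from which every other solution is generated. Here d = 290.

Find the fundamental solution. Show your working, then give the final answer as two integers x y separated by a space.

d=290: √d = [17; 34] (ℓ=1, odd), read p_1/q_1
a_0=17:  p_0=17·1+0=17,  q_0=17·0+1=1
a_1=34:  p_1=34·17+1=579,  q_1=34·1+0=34
fundamental: x₁=579, y₁=34  (since 335241 − 290·1156 = 1)

579 34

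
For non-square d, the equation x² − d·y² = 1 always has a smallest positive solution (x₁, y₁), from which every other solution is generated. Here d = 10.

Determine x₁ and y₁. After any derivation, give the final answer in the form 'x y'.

19 6

√10 → a₀=3, period (6); ℓ=1 odd so k=1
a_0=3:  p_0=3·1+0=3,  q_0=3·0+1=1
a_1=6:  p_1=6·3+1=19,  q_1=6·1+0=6
→ (19, 6).  Check: 19²=361, 10·6²=360, difference 1.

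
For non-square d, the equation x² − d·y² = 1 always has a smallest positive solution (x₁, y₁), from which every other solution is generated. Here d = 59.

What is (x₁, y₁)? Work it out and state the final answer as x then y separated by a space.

√59 = [7; 1,2,7,2,1,14, …], period ℓ=6 (even) → k=5
a_0=7:  p_0=7·1+0=7,  q_0=7·0+1=1
a_1=1:  p_1=1·7+1=8,  q_1=1·1+0=1
a_2=2:  p_2=2·8+7=23,  q_2=2·1+1=3
a_3=7:  p_3=7·23+8=169,  q_3=7·3+1=22
a_4=2:  p_4=2·169+23=361,  q_4=2·22+3=47
a_5=1:  p_5=1·361+169=530,  q_5=1·47+22=69
(x₁, y₁) = (530, 69);  530² − 59·69² = 1 ✓

530 69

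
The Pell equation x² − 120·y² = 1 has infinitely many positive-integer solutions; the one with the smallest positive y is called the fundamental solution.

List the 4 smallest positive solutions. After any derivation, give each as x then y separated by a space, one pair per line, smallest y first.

11 1
241 22
5291 483
116161 10604

√120 → a₀=10, period (1,20); ℓ=2 even so k=1
i=0: a=10 ⇒ p=10, q=1
i=1: a=1 ⇒ p=11, q=1
→ (11, 1).  Check: 11²=121, 120·1²=120, difference 1.
k=2:  x_2 = 11·11+120·1·1 = 241,  y_2 = 11·1+1·11 = 22
k=3:  x_3 = 11·241+120·1·22 = 5291,  y_3 = 11·22+1·241 = 483
k=4:  x_4 = 11·5291+120·1·483 = 116161,  y_4 = 11·483+1·5291 = 10604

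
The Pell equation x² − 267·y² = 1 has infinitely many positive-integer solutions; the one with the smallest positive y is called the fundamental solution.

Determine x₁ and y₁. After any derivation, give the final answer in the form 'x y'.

√267 = [16; 2,1,15,1,2,32, …], period ℓ=6 (even) → k=5
step 0: (16, 1)  from 16·(1,0) + (0,1)
step 1: (33, 2)  from 2·(16,1) + (1,0)
…
step 4: (817, 50)  from 1·(768,47) + (49,3)
step 5: (2402, 147)  from 2·(817,50) + (768,47)
(x₁, y₁) = (2402, 147);  2402² − 267·147² = 1 ✓

2402 147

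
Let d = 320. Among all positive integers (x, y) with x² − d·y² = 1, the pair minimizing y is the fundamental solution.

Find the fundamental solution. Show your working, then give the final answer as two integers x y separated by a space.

161 9

[17; 1,7,1,34] for √320; ℓ=4 ⇒ convergent index 3
k=0  a_k=17  p_k/q_k = 17/1
…
k=2  a_k=7  p_k/q_k = 143/8
k=3  a_k=1  p_k/q_k = 161/9
fundamental: x₁=161, y₁=9  (since 25921 − 320·81 = 1)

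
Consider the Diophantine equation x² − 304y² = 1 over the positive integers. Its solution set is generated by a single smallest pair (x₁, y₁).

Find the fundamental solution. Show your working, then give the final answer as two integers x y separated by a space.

√304 → a₀=17, period (2,3,2,1,1,1,1,1,2,3,2,34); ℓ=12 even so k=11
a_0=17:  p_0=17·1+0=17,  q_0=17·0+1=1
…
a_2=3:  p_2=3·35+17=122,  q_2=3·2+1=7
a_3=2:  p_3=2·122+35=279,  q_3=2·7+2=16
a_4=1:  p_4=1·279+122=401,  q_4=1·16+7=23
…
a_6=1:  p_6=1·680+401=1081,  q_6=1·39+23=62
…
a_8=1:  p_8=1·1761+1081=2842,  q_8=1·101+62=163
a_9=2:  p_9=2·2842+1761=7445,  q_9=2·163+101=427
a_10=3:  p_10=3·7445+2842=25177,  q_10=3·427+163=1444
a_11=2:  p_11=2·25177+7445=57799,  q_11=2·1444+427=3315
(x₁, y₁) = (57799, 3315);  57799² − 304·3315² = 1 ✓

57799 3315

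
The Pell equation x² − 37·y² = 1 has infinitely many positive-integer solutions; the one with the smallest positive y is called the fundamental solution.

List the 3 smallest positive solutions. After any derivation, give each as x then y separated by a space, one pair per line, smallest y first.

73 12
10657 1752
1555849 255780

√37 = [6; 12, …], period ℓ=1 (odd) → k=1
k=0  a_k=6  p_k/q_k = 6/1
k=1  a_k=12  p_k/q_k = 73/12
→ (73, 12).  Check: 73²=5329, 37·12²=5328, difference 1.
k=2:  x_2 = 73·73+37·12·12 = 10657,  y_2 = 73·12+12·73 = 1752
k=3:  x_3 = 73·10657+37·12·1752 = 1555849,  y_3 = 73·1752+12·10657 = 255780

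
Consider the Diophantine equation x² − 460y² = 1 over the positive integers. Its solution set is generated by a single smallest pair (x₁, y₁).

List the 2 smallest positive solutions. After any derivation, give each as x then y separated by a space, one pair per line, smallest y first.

d=460: √d = [21; 2,4,3,1,2,10,2,1,3,4,2,42] (ℓ=12, even), read p_11/q_11
step 0: (21, 1)  from 21·(1,0) + (0,1)
…
step 2: (193, 9)  from 4·(43,2) + (21,1)
step 3: (622, 29)  from 3·(193,9) + (43,2)
…
step 5: (2252, 105)  from 2·(815,38) + (622,29)
step 6: (23335, 1088)  from 10·(2252,105) + (815,38)
step 7: (48922, 2281)  from 2·(23335,1088) + (2252,105)
step 8: (72257, 3369)  from 1·(48922,2281) + (23335,1088)
…
step 10: (1135029, 52921)  from 4·(265693,12388) + (72257,3369)
step 11: (2535751, 118230)  from 2·(1135029,52921) + (265693,12388)
→ (2535751, 118230).  Check: 2535751²=6430033134001, 460·118230²=6430033134000, difference 1.
k=2:  x_2 = 2535751·2535751+460·118230·118230 = 12860066268001,  y_2 = 2535751·118230+118230·2535751 = 599603681460

2535751 118230
12860066268001 599603681460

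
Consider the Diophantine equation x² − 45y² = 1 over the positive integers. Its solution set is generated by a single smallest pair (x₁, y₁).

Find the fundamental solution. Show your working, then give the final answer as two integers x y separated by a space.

161 24

√45 = [6; 1,2,2,2,1,12, …], period ℓ=6 (even) → k=5
step 0: (6, 1)  from 6·(1,0) + (0,1)
step 1: (7, 1)  from 1·(6,1) + (1,0)
step 2: (20, 3)  from 2·(7,1) + (6,1)
…
step 4: (114, 17)  from 2·(47,7) + (20,3)
step 5: (161, 24)  from 1·(114,17) + (47,7)
→ (161, 24).  Check: 161²=25921, 45·24²=25920, difference 1.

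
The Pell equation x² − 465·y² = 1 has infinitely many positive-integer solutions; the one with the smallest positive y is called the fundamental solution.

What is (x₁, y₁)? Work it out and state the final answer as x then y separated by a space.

15871 736

d=465: √d = [21; 1,1,3,2,2,2,3,1,1,42] (ℓ=10, even), read p_9/q_9
a_0=21:  p_0=21·1+0=21,  q_0=21·0+1=1
a_1=1:  p_1=1·21+1=22,  q_1=1·1+0=1
…
a_3=3:  p_3=3·43+22=151,  q_3=3·2+1=7
a_4=2:  p_4=2·151+43=345,  q_4=2·7+2=16
…
a_8=1:  p_8=1·6922+2027=8949,  q_8=1·321+94=415
a_9=1:  p_9=1·8949+6922=15871,  q_9=1·415+321=736
(x₁, y₁) = (15871, 736);  15871² − 465·736² = 1 ✓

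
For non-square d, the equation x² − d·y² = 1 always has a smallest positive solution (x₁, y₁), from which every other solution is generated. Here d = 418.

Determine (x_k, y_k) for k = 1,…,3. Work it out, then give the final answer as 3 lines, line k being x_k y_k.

√418 → a₀=20, period (2,4,20,4,2,40); ℓ=6 even so k=5
a_0=20:  p_0=20·1+0=20,  q_0=20·0+1=1
a_1=2:  p_1=2·20+1=41,  q_1=2·1+0=2
a_2=4:  p_2=4·41+20=184,  q_2=4·2+1=9
a_3=20:  p_3=20·184+41=3721,  q_3=20·9+2=182
a_4=4:  p_4=4·3721+184=15068,  q_4=4·182+9=737
a_5=2:  p_5=2·15068+3721=33857,  q_5=2·737+182=1656
fundamental: x₁=33857, y₁=1656  (since 1146296449 − 418·2742336 = 1)
(x_2, y_2) = (33857·33857 + 418·1656·1656, 33857·1656 + 1656·33857) = (2292592897, 112134384)
(x_3, y_3) = (33857·2292592897 + 418·1656·112134384, 33857·112134384 + 1656·2292592897) = (155240635393601, 7593067676520)

33857 1656
2292592897 112134384
155240635393601 7593067676520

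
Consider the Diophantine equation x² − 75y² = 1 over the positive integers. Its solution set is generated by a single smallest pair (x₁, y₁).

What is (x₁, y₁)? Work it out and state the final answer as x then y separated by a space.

26 3

√75 = [8; 1,1,1,16, …], period ℓ=4 (even) → k=3
k=0  a_k=8  p_k/q_k = 8/1
k=1  a_k=1  p_k/q_k = 9/1
k=2  a_k=1  p_k/q_k = 17/2
k=3  a_k=1  p_k/q_k = 26/3
fundamental: x₁=26, y₁=3  (since 676 − 75·9 = 1)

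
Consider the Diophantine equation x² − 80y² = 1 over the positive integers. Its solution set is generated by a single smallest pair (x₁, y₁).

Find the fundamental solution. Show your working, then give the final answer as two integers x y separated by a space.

9 1

d=80: √d = [8; 1,16] (ℓ=2, even), read p_1/q_1
step 0: (8, 1)  from 8·(1,0) + (0,1)
step 1: (9, 1)  from 1·(8,1) + (1,0)
→ (9, 1).  Check: 9²=81, 80·1²=80, difference 1.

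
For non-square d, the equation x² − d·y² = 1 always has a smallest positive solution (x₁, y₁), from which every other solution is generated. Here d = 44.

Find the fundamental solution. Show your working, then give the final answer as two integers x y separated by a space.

√44 = [6; 1,1,1,2,1,1,1,12, …], period ℓ=8 (even) → k=7
step 0: (6, 1)  from 6·(1,0) + (0,1)
step 1: (7, 1)  from 1·(6,1) + (1,0)
…
step 5: (73, 11)  from 1·(53,8) + (20,3)
step 6: (126, 19)  from 1·(73,11) + (53,8)
step 7: (199, 30)  from 1·(126,19) + (73,11)
fundamental: x₁=199, y₁=30  (since 39601 − 44·900 = 1)

199 30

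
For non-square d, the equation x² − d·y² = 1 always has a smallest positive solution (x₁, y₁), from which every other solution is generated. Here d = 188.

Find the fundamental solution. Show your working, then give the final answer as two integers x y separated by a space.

4607 336

d=188: √d = [13; 1,2,2,6,2,2,1,26] (ℓ=8, even), read p_7/q_7
step 0: (13, 1)  from 13·(1,0) + (0,1)
step 1: (14, 1)  from 1·(13,1) + (1,0)
step 2: (41, 3)  from 2·(14,1) + (13,1)
step 3: (96, 7)  from 2·(41,3) + (14,1)
step 4: (617, 45)  from 6·(96,7) + (41,3)
step 5: (1330, 97)  from 2·(617,45) + (96,7)
step 6: (3277, 239)  from 2·(1330,97) + (617,45)
step 7: (4607, 336)  from 1·(3277,239) + (1330,97)
(x₁, y₁) = (4607, 336);  4607² − 188·336² = 1 ✓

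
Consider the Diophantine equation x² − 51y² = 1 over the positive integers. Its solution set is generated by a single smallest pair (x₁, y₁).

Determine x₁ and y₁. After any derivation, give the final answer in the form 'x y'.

50 7

d=51: √d = [7; 7,14] (ℓ=2, even), read p_1/q_1
k=0  a_k=7  p_k/q_k = 7/1
k=1  a_k=7  p_k/q_k = 50/7
→ (50, 7).  Check: 50²=2500, 51·7²=2499, difference 1.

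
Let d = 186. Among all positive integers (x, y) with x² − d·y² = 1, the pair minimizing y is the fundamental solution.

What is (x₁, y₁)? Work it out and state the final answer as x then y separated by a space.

[13; 1,1,1,3,4,3,1,1,1,26] for √186; ℓ=10 ⇒ convergent index 9
i=0: a=13 ⇒ p=13, q=1
i=1: a=1 ⇒ p=14, q=1
i=2: a=1 ⇒ p=27, q=2
i=3: a=1 ⇒ p=41, q=3
i=4: a=3 ⇒ p=150, q=11
i=5: a=4 ⇒ p=641, q=47
i=6: a=3 ⇒ p=2073, q=152
…
i=8: a=1 ⇒ p=4787, q=351
i=9: a=1 ⇒ p=7501, q=550
→ (7501, 550).  Check: 7501²=56265001, 186·550²=56265000, difference 1.

7501 550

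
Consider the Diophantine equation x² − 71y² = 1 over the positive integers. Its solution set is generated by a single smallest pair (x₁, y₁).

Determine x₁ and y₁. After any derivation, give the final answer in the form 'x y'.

[8; 2,2,1,7,1,2,2,16] for √71; ℓ=8 ⇒ convergent index 7
step 0: (8, 1)  from 8·(1,0) + (0,1)
…
step 4: (455, 54)  from 7·(59,7) + (42,5)
…
step 6: (1483, 176)  from 2·(514,61) + (455,54)
step 7: (3480, 413)  from 2·(1483,176) + (514,61)
(x₁, y₁) = (3480, 413);  3480² − 71·413² = 1 ✓

3480 413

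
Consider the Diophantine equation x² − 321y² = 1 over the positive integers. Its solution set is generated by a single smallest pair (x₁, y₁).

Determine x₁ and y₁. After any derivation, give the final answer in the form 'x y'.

215 12

√321 → a₀=17, period (1,10,1,34); ℓ=4 even so k=3
step 0: (17, 1)  from 17·(1,0) + (0,1)
…
step 2: (197, 11)  from 10·(18,1) + (17,1)
step 3: (215, 12)  from 1·(197,11) + (18,1)
fundamental: x₁=215, y₁=12  (since 46225 − 321·144 = 1)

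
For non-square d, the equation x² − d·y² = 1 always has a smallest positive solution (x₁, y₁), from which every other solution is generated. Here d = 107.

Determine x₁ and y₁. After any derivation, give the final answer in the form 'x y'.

√107 → a₀=10, period (2,1,9,1,2,20); ℓ=6 even so k=5
a_0=10:  p_0=10·1+0=10,  q_0=10·0+1=1
…
a_2=1:  p_2=1·21+10=31,  q_2=1·2+1=3
…
a_4=1:  p_4=1·300+31=331,  q_4=1·29+3=32
a_5=2:  p_5=2·331+300=962,  q_5=2·32+29=93
→ (962, 93).  Check: 962²=925444, 107·93²=925443, difference 1.

962 93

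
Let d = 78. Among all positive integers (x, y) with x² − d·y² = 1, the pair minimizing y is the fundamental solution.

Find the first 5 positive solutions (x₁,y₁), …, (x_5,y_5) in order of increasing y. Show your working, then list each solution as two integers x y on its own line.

53 6
5617 636
595349 67410
63101377 7144824
6688150613 757283934

√78 → a₀=8, period (1,4,1,16); ℓ=4 even so k=3
a_0=8:  p_0=8·1+0=8,  q_0=8·0+1=1
…
a_2=4:  p_2=4·9+8=44,  q_2=4·1+1=5
a_3=1:  p_3=1·44+9=53,  q_3=1·5+1=6
→ (53, 6).  Check: 53²=2809, 78·6²=2808, difference 1.
(53+6√78)^2 = 5617 + 636√78
(53+6√78)^3 = 595349 + 67410√78
(53+6√78)^4 = 63101377 + 7144824√78
(53+6√78)^5 = 6688150613 + 757283934√78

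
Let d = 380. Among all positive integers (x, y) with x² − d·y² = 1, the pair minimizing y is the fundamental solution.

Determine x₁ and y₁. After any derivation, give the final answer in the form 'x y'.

39 2

√380 = [19; 2,38, …], period ℓ=2 (even) → k=1
i=0: a=19 ⇒ p=19, q=1
i=1: a=2 ⇒ p=39, q=2
→ (39, 2).  Check: 39²=1521, 380·2²=1520, difference 1.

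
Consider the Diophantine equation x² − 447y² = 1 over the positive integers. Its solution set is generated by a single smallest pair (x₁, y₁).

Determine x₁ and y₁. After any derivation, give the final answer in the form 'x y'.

148 7

[21; 7,42] for √447; ℓ=2 ⇒ convergent index 1
i=0: a=21 ⇒ p=21, q=1
i=1: a=7 ⇒ p=148, q=7
→ (148, 7).  Check: 148²=21904, 447·7²=21903, difference 1.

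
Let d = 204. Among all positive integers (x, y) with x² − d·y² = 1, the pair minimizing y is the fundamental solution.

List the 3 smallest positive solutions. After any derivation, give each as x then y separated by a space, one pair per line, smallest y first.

4999 350
49980001 3499300
499700044999 34986001050

√204 = [14; 3,1,1,6,1,1,3,28, …], period ℓ=8 (even) → k=7
i=0: a=14 ⇒ p=14, q=1
i=1: a=3 ⇒ p=43, q=3
…
i=5: a=1 ⇒ p=757, q=53
i=6: a=1 ⇒ p=1414, q=99
i=7: a=3 ⇒ p=4999, q=350
→ (4999, 350).  Check: 4999²=24990001, 204·350²=24990000, difference 1.
n=2: (4999,350)∘(4999,350) = (4999·4999+204·350·350, 4999·350+350·4999) = (49980001,3499300)
n=3: (49980001,3499300)∘(4999,350) = (4999·49980001+204·350·3499300, 4999·3499300+350·49980001) = (499700044999,34986001050)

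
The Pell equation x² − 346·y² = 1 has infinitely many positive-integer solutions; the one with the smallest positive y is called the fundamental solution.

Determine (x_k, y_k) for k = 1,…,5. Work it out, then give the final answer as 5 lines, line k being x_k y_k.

d=346: √d = [18; 1,1,1,1,36] (ℓ=5, odd), read p_9/q_9
i=0: a=18 ⇒ p=18, q=1
i=1: a=1 ⇒ p=19, q=1
i=2: a=1 ⇒ p=37, q=2
i=3: a=1 ⇒ p=56, q=3
…
i=5: a=36 ⇒ p=3404, q=183
i=6: a=1 ⇒ p=3497, q=188
…
i=8: a=1 ⇒ p=10398, q=559
i=9: a=1 ⇒ p=17299, q=930
fundamental: x₁=17299, y₁=930  (since 299255401 − 346·864900 = 1)
n=2: (17299,930)∘(17299,930) = (17299·17299+346·930·930, 17299·930+930·17299) = (598510801,32176140)
n=3: (598510801,32176140)∘(17299,930) = (17299·598510801+346·930·32176140, 17299·32176140+930·598510801) = (20707276675699,1113230090790)
n=4: (20707276675699,1113230090790)∘(17299,930) = (17299·20707276675699+346·930·1113230090790, 17299·1113230090790+930·20707276675699) = (716430357827323201,38515534648976280)
n=5: (716430357827323201,38515534648976280)∘(17299,930) = (17299·716430357827323201+346·930·38515534648976280, 17299·38515534648976280+930·716430357827323201) = (24787057499402451432499,1332560466672051244650)

17299 930
598510801 32176140
20707276675699 1113230090790
716430357827323201 38515534648976280
24787057499402451432499 1332560466672051244650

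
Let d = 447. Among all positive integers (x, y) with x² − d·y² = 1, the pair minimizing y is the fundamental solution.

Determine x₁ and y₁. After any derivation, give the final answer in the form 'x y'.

√447 → a₀=21, period (7,42); ℓ=2 even so k=1
k=0  a_k=21  p_k/q_k = 21/1
k=1  a_k=7  p_k/q_k = 148/7
→ (148, 7).  Check: 148²=21904, 447·7²=21903, difference 1.

148 7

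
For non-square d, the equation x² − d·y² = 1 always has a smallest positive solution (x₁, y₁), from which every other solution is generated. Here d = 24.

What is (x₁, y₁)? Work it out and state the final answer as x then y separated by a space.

d=24: √d = [4; 1,8] (ℓ=2, even), read p_1/q_1
i=0: a=4 ⇒ p=4, q=1
i=1: a=1 ⇒ p=5, q=1
fundamental: x₁=5, y₁=1  (since 25 − 24·1 = 1)

5 1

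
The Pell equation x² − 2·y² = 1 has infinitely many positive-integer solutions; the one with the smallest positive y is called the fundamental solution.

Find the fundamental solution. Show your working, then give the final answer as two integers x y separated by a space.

√2 = [1; 2, …], period ℓ=1 (odd) → k=1
k=0  a_k=1  p_k/q_k = 1/1
k=1  a_k=2  p_k/q_k = 3/2
→ (3, 2).  Check: 3²=9, 2·2²=8, difference 1.

3 2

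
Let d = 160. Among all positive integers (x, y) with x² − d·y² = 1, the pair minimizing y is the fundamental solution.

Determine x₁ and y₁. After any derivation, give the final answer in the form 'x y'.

[12; 1,1,1,5,1,1,1,24] for √160; ℓ=8 ⇒ convergent index 7
a_0=12:  p_0=12·1+0=12,  q_0=12·0+1=1
…
a_2=1:  p_2=1·13+12=25,  q_2=1·1+1=2
…
a_6=1:  p_6=1·253+215=468,  q_6=1·20+17=37
a_7=1:  p_7=1·468+253=721,  q_7=1·37+20=57
→ (721, 57).  Check: 721²=519841, 160·57²=519840, difference 1.

721 57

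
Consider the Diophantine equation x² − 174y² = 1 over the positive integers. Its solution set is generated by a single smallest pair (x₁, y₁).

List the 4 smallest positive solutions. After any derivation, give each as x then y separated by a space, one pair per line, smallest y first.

1451 110
4210801 319220
12219743051 926376330
35461690123201 2688343790440

d=174: √d = [13; 5,4,5,26] (ℓ=4, even), read p_3/q_3
k=0  a_k=13  p_k/q_k = 13/1
…
k=2  a_k=4  p_k/q_k = 277/21
k=3  a_k=5  p_k/q_k = 1451/110
(x₁, y₁) = (1451, 110);  1451² − 174·110² = 1 ✓
(x_2, y_2) = (1451·1451 + 174·110·110, 1451·110 + 110·1451) = (4210801, 319220)
(x_3, y_3) = (1451·4210801 + 174·110·319220, 1451·319220 + 110·4210801) = (12219743051, 926376330)
(x_4, y_4) = (1451·12219743051 + 174·110·926376330, 1451·926376330 + 110·12219743051) = (35461690123201, 2688343790440)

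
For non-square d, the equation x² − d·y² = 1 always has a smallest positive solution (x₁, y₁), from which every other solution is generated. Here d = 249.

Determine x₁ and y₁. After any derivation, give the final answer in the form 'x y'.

8553815 542076

d=249: √d = [15; 1,3,1,1,5,…,3,1,30] (ℓ=16, even), read p_15/q_15
a_0=15:  p_0=15·1+0=15,  q_0=15·0+1=1
a_1=1:  p_1=1·15+1=16,  q_1=1·1+0=1
a_2=3:  p_2=3·16+15=63,  q_2=3·1+1=4
a_3=1:  p_3=1·63+16=79,  q_3=1·4+1=5
…
a_5=5:  p_5=5·142+79=789,  q_5=5·9+5=50
…
a_7=3:  p_7=3·931+789=3582,  q_7=3·59+50=227
…
a_10=1:  p_10=1·113835+36751=150586,  q_10=1·7214+2329=9543
a_11=5:  p_11=5·150586+113835=866765,  q_11=5·9543+7214=54929
a_12=1:  p_12=1·866765+150586=1017351,  q_12=1·54929+9543=64472
…
a_14=3:  p_14=3·1884116+1017351=6669699,  q_14=3·119401+64472=422675
a_15=1:  p_15=1·6669699+1884116=8553815,  q_15=1·422675+119401=542076
fundamental: x₁=8553815, y₁=542076  (since 73167751054225 − 249·293846389776 = 1)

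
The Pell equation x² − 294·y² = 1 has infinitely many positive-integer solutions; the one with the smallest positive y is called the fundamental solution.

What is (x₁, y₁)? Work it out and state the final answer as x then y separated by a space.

4801 280

[17; 6,1,4,1,6,34] for √294; ℓ=6 ⇒ convergent index 5
a_0=17:  p_0=17·1+0=17,  q_0=17·0+1=1
…
a_2=1:  p_2=1·103+17=120,  q_2=1·6+1=7
a_3=4:  p_3=4·120+103=583,  q_3=4·7+6=34
a_4=1:  p_4=1·583+120=703,  q_4=1·34+7=41
a_5=6:  p_5=6·703+583=4801,  q_5=6·41+34=280
fundamental: x₁=4801, y₁=280  (since 23049601 − 294·78400 = 1)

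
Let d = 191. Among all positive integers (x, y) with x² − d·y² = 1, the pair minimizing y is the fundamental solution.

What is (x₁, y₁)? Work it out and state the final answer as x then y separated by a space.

d=191: √d = [13; 1,4,1,1,3,…,4,1,26] (ℓ=16, even), read p_15/q_15
step 0: (13, 1)  from 13·(1,0) + (0,1)
step 1: (14, 1)  from 1·(13,1) + (1,0)
…
step 3: (83, 6)  from 1·(69,5) + (14,1)
…
step 5: (539, 39)  from 3·(152,11) + (83,6)
…
step 7: (2999, 217)  from 2·(1230,89) + (539,39)
step 8: (40217, 2910)  from 13·(2999,217) + (1230,89)
…
step 10: (207083, 14984)  from 2·(83433,6037) + (40217,2910)
step 11: (704682, 50989)  from 3·(207083,14984) + (83433,6037)
step 12: (911765, 65973)  from 1·(704682,50989) + (207083,14984)
step 13: (1616447, 116962)  from 1·(911765,65973) + (704682,50989)
step 14: (7377553, 533821)  from 4·(1616447,116962) + (911765,65973)
step 15: (8994000, 650783)  from 1·(7377553,533821) + (1616447,116962)
(x₁, y₁) = (8994000, 650783);  8994000² − 191·650783² = 1 ✓

8994000 650783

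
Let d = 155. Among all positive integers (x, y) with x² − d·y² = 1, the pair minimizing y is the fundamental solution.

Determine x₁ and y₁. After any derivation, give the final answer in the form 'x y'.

√155 → a₀=12, period (2,4,2,24); ℓ=4 even so k=3
step 0: (12, 1)  from 12·(1,0) + (0,1)
…
step 2: (112, 9)  from 4·(25,2) + (12,1)
step 3: (249, 20)  from 2·(112,9) + (25,2)
→ (249, 20).  Check: 249²=62001, 155·20²=62000, difference 1.

249 20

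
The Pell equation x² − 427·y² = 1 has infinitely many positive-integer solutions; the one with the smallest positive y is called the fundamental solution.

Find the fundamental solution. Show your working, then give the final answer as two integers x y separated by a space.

62 3

d=427: √d = [20; 1,1,1,40] (ℓ=4, even), read p_3/q_3
step 0: (20, 1)  from 20·(1,0) + (0,1)
step 1: (21, 1)  from 1·(20,1) + (1,0)
step 2: (41, 2)  from 1·(21,1) + (20,1)
step 3: (62, 3)  from 1·(41,2) + (21,1)
(x₁, y₁) = (62, 3);  62² − 427·3² = 1 ✓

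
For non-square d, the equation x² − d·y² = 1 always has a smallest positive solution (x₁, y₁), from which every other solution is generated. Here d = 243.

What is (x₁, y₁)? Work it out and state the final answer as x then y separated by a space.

√243 = [15; 1,1,2,3,15,3,2,1,1,30, …], period ℓ=10 (even) → k=9
k=0  a_k=15  p_k/q_k = 15/1
k=1  a_k=1  p_k/q_k = 16/1
k=2  a_k=1  p_k/q_k = 31/2
k=3  a_k=2  p_k/q_k = 78/5
k=4  a_k=3  p_k/q_k = 265/17
k=5  a_k=15  p_k/q_k = 4053/260
k=6  a_k=3  p_k/q_k = 12424/797
k=7  a_k=2  p_k/q_k = 28901/1854
k=8  a_k=1  p_k/q_k = 41325/2651
k=9  a_k=1  p_k/q_k = 70226/4505
→ (70226, 4505).  Check: 70226²=4931691076, 243·4505²=4931691075, difference 1.

70226 4505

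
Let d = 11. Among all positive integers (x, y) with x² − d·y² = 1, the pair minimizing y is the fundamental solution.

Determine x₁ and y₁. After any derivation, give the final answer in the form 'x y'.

√11 = [3; 3,6, …], period ℓ=2 (even) → k=1
k=0  a_k=3  p_k/q_k = 3/1
k=1  a_k=3  p_k/q_k = 10/3
→ (10, 3).  Check: 10²=100, 11·3²=99, difference 1.

10 3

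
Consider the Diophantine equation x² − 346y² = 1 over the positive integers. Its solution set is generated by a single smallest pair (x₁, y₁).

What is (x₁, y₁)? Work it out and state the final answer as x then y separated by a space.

d=346: √d = [18; 1,1,1,1,36] (ℓ=5, odd), read p_9/q_9
a_0=18:  p_0=18·1+0=18,  q_0=18·0+1=1
a_1=1:  p_1=1·18+1=19,  q_1=1·1+0=1
a_2=1:  p_2=1·19+18=37,  q_2=1·1+1=2
…
a_5=36:  p_5=36·93+56=3404,  q_5=36·5+3=183
a_6=1:  p_6=1·3404+93=3497,  q_6=1·183+5=188
…
a_8=1:  p_8=1·6901+3497=10398,  q_8=1·371+188=559
a_9=1:  p_9=1·10398+6901=17299,  q_9=1·559+371=930
(x₁, y₁) = (17299, 930);  17299² − 346·930² = 1 ✓

17299 930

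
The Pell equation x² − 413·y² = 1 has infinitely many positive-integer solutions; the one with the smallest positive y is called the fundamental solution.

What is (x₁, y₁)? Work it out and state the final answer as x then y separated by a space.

√413 → a₀=20, period (3,9,1,4,1,9,3,40); ℓ=8 even so k=7
step 0: (20, 1)  from 20·(1,0) + (0,1)
…
step 5: (3719, 183)  from 1·(3089,152) + (630,31)
step 6: (36560, 1799)  from 9·(3719,183) + (3089,152)
step 7: (113399, 5580)  from 3·(36560,1799) + (3719,183)
→ (113399, 5580).  Check: 113399²=12859333201, 413·5580²=12859333200, difference 1.

113399 5580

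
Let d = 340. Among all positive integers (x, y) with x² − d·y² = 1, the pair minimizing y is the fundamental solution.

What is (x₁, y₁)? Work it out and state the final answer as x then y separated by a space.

285769 15498

d=340: √d = [18; 2,3,1,1,1,…,3,2,36] (ℓ=14, even), read p_13/q_13
k=0  a_k=18  p_k/q_k = 18/1
k=1  a_k=2  p_k/q_k = 37/2
…
k=3  a_k=1  p_k/q_k = 166/9
k=4  a_k=1  p_k/q_k = 295/16
k=5  a_k=1  p_k/q_k = 461/25
…
k=7  a_k=8  p_k/q_k = 6509/353
k=8  a_k=1  p_k/q_k = 7265/394
k=9  a_k=1  p_k/q_k = 13774/747
k=10  a_k=1  p_k/q_k = 21039/1141
k=11  a_k=1  p_k/q_k = 34813/1888
k=12  a_k=3  p_k/q_k = 125478/6805
k=13  a_k=2  p_k/q_k = 285769/15498
fundamental: x₁=285769, y₁=15498  (since 81663921361 − 340·240188004 = 1)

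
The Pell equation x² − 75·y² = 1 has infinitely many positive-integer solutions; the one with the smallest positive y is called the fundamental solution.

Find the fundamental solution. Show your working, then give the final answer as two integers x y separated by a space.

√75 → a₀=8, period (1,1,1,16); ℓ=4 even so k=3
a_0=8:  p_0=8·1+0=8,  q_0=8·0+1=1
…
a_2=1:  p_2=1·9+8=17,  q_2=1·1+1=2
a_3=1:  p_3=1·17+9=26,  q_3=1·2+1=3
fundamental: x₁=26, y₁=3  (since 676 − 75·9 = 1)

26 3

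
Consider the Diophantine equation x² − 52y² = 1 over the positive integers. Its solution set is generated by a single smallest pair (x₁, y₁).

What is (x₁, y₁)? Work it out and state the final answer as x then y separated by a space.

d=52: √d = [7; 4,1,2,1,4,14] (ℓ=6, even), read p_5/q_5
step 0: (7, 1)  from 7·(1,0) + (0,1)
…
step 2: (36, 5)  from 1·(29,4) + (7,1)
step 3: (101, 14)  from 2·(36,5) + (29,4)
step 4: (137, 19)  from 1·(101,14) + (36,5)
step 5: (649, 90)  from 4·(137,19) + (101,14)
fundamental: x₁=649, y₁=90  (since 421201 − 52·8100 = 1)

649 90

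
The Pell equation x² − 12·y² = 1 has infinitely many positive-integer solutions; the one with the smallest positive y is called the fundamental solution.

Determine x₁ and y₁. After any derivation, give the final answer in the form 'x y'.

[3; 2,6] for √12; ℓ=2 ⇒ convergent index 1
a_0=3:  p_0=3·1+0=3,  q_0=3·0+1=1
a_1=2:  p_1=2·3+1=7,  q_1=2·1+0=2
→ (7, 2).  Check: 7²=49, 12·2²=48, difference 1.

7 2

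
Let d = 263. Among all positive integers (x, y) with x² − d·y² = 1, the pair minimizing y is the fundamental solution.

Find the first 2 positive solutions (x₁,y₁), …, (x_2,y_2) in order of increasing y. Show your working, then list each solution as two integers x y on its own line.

139128 8579
38713200767 2387158224

d=263: √d = [16; 4,1,1,1,1,15,1,1,1,1,4,32] (ℓ=12, even), read p_11/q_11
k=0  a_k=16  p_k/q_k = 16/1
k=1  a_k=4  p_k/q_k = 65/4
k=2  a_k=1  p_k/q_k = 81/5
k=3  a_k=1  p_k/q_k = 146/9
k=4  a_k=1  p_k/q_k = 227/14
…
k=6  a_k=15  p_k/q_k = 5822/359
…
k=8  a_k=1  p_k/q_k = 12017/741
…
k=10  a_k=1  p_k/q_k = 30229/1864
k=11  a_k=4  p_k/q_k = 139128/8579
fundamental: x₁=139128, y₁=8579  (since 19356600384 − 263·73599241 = 1)
k=2:  x_2 = 139128·139128+263·8579·8579 = 38713200767,  y_2 = 139128·8579+8579·139128 = 2387158224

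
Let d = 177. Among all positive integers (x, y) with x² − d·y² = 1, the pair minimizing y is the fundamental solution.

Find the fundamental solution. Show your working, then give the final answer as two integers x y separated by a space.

62423 4692

d=177: √d = [13; 3,3,2,8,2,3,3,26] (ℓ=8, even), read p_7/q_7
step 0: (13, 1)  from 13·(1,0) + (0,1)
step 1: (40, 3)  from 3·(13,1) + (1,0)
step 2: (133, 10)  from 3·(40,3) + (13,1)
step 3: (306, 23)  from 2·(133,10) + (40,3)
…
step 5: (5468, 411)  from 2·(2581,194) + (306,23)
step 6: (18985, 1427)  from 3·(5468,411) + (2581,194)
step 7: (62423, 4692)  from 3·(18985,1427) + (5468,411)
(x₁, y₁) = (62423, 4692);  62423² − 177·4692² = 1 ✓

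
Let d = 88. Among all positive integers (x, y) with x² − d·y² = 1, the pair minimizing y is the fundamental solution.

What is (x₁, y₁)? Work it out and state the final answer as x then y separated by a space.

197 21

√88 = [9; 2,1,1,1,2,18, …], period ℓ=6 (even) → k=5
a_0=9:  p_0=9·1+0=9,  q_0=9·0+1=1
a_1=2:  p_1=2·9+1=19,  q_1=2·1+0=2
…
a_3=1:  p_3=1·28+19=47,  q_3=1·3+2=5
a_4=1:  p_4=1·47+28=75,  q_4=1·5+3=8
a_5=2:  p_5=2·75+47=197,  q_5=2·8+5=21
→ (197, 21).  Check: 197²=38809, 88·21²=38808, difference 1.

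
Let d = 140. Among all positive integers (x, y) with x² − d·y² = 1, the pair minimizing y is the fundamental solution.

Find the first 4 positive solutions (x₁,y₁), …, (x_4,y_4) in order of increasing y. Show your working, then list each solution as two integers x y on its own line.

[11; 1,4,1,22] for √140; ℓ=4 ⇒ convergent index 3
i=0: a=11 ⇒ p=11, q=1
…
i=2: a=4 ⇒ p=59, q=5
i=3: a=1 ⇒ p=71, q=6
fundamental: x₁=71, y₁=6  (since 5041 − 140·36 = 1)
(x_2, y_2) = (71·71 + 140·6·6, 71·6 + 6·71) = (10081, 852)
(x_3, y_3) = (71·10081 + 140·6·852, 71·852 + 6·10081) = (1431431, 120978)
(x_4, y_4) = (71·1431431 + 140·6·120978, 71·120978 + 6·1431431) = (203253121, 17178024)

71 6
10081 852
1431431 120978
203253121 17178024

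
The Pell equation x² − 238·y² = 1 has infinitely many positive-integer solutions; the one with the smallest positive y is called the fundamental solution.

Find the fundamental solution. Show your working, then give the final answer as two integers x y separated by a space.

√238 → a₀=15, period (2,2,1,14,1,2,2,30); ℓ=8 even so k=7
step 0: (15, 1)  from 15·(1,0) + (0,1)
…
step 2: (77, 5)  from 2·(31,2) + (15,1)
step 3: (108, 7)  from 1·(77,5) + (31,2)
…
step 5: (1697, 110)  from 1·(1589,103) + (108,7)
step 6: (4983, 323)  from 2·(1697,110) + (1589,103)
step 7: (11663, 756)  from 2·(4983,323) + (1697,110)
(x₁, y₁) = (11663, 756);  11663² − 238·756² = 1 ✓

11663 756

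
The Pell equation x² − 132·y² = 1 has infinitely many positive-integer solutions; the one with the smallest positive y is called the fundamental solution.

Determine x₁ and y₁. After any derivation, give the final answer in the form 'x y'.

d=132: √d = [11; 2,22] (ℓ=2, even), read p_1/q_1
i=0: a=11 ⇒ p=11, q=1
i=1: a=2 ⇒ p=23, q=2
fundamental: x₁=23, y₁=2  (since 529 − 132·4 = 1)

23 2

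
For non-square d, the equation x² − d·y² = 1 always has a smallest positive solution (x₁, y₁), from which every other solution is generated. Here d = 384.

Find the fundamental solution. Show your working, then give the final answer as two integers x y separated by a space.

4801 245

d=384: √d = [19; 1,1,2,9,2,1,1,38] (ℓ=8, even), read p_7/q_7
i=0: a=19 ⇒ p=19, q=1
…
i=2: a=1 ⇒ p=39, q=2
…
i=4: a=9 ⇒ p=921, q=47
…
i=6: a=1 ⇒ p=2861, q=146
i=7: a=1 ⇒ p=4801, q=245
fundamental: x₁=4801, y₁=245  (since 23049601 − 384·60025 = 1)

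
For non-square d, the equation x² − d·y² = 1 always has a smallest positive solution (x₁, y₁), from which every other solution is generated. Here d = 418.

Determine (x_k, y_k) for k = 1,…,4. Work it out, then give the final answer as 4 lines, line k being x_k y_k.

d=418: √d = [20; 2,4,20,4,2,40] (ℓ=6, even), read p_5/q_5
a_0=20:  p_0=20·1+0=20,  q_0=20·0+1=1
a_1=2:  p_1=2·20+1=41,  q_1=2·1+0=2
a_2=4:  p_2=4·41+20=184,  q_2=4·2+1=9
a_3=20:  p_3=20·184+41=3721,  q_3=20·9+2=182
a_4=4:  p_4=4·3721+184=15068,  q_4=4·182+9=737
a_5=2:  p_5=2·15068+3721=33857,  q_5=2·737+182=1656
→ (33857, 1656).  Check: 33857²=1146296449, 418·1656²=1146296448, difference 1.
k=2:  x_2 = 33857·33857+418·1656·1656 = 2292592897,  y_2 = 33857·1656+1656·33857 = 112134384
k=3:  x_3 = 33857·2292592897+418·1656·112134384 = 155240635393601,  y_3 = 33857·112134384+1656·2292592897 = 7593067676520
k=4:  x_4 = 33857·155240635393601+418·1656·7593067676520 = 10511964382749705217,  y_4 = 33857·7593067676520+1656·155240635393601 = 514156984535740896

33857 1656
2292592897 112134384
155240635393601 7593067676520
10511964382749705217 514156984535740896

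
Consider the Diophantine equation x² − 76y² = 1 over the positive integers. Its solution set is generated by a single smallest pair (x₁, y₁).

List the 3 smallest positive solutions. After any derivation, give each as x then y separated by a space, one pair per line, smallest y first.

√76 → a₀=8, period (1,2,1,1,5,4,5,1,1,2,1,16); ℓ=12 even so k=11
k=0  a_k=8  p_k/q_k = 8/1
…
k=3  a_k=1  p_k/q_k = 35/4
…
k=5  a_k=5  p_k/q_k = 340/39
k=6  a_k=4  p_k/q_k = 1421/163
k=7  a_k=5  p_k/q_k = 7445/854
…
k=10  a_k=2  p_k/q_k = 41488/4759
k=11  a_k=1  p_k/q_k = 57799/6630
→ (57799, 6630).  Check: 57799²=3340724401, 76·6630²=3340724400, difference 1.
n=2: (57799,6630)∘(57799,6630) = (57799·57799+76·6630·6630, 57799·6630+6630·57799) = (6681448801,766414740)
n=3: (6681448801,766414740)∘(57799,6630) = (57799·6681448801+76·6630·766414740, 57799·766414740+6630·6681448801) = (772362118440199,88596011107890)

57799 6630
6681448801 766414740
772362118440199 88596011107890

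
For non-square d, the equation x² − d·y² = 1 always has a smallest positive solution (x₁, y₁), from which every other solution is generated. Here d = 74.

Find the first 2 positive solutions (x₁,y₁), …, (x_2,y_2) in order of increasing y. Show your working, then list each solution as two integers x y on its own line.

3699 430
27365201 3181140

√74 → a₀=8, period (1,1,1,1,16); ℓ=5 odd so k=9
a_0=8:  p_0=8·1+0=8,  q_0=8·0+1=1
a_1=1:  p_1=1·8+1=9,  q_1=1·1+0=1
a_2=1:  p_2=1·9+8=17,  q_2=1·1+1=2
a_3=1:  p_3=1·17+9=26,  q_3=1·2+1=3
…
a_5=16:  p_5=16·43+26=714,  q_5=16·5+3=83
a_6=1:  p_6=1·714+43=757,  q_6=1·83+5=88
a_7=1:  p_7=1·757+714=1471,  q_7=1·88+83=171
a_8=1:  p_8=1·1471+757=2228,  q_8=1·171+88=259
a_9=1:  p_9=1·2228+1471=3699,  q_9=1·259+171=430
fundamental: x₁=3699, y₁=430  (since 13682601 − 74·184900 = 1)
(x_2, y_2) = (3699·3699 + 74·430·430, 3699·430 + 430·3699) = (27365201, 3181140)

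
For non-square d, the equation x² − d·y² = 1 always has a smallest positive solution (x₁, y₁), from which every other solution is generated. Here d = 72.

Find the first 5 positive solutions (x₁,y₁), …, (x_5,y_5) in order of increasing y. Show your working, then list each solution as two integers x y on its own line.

√72 = [8; 2,16, …], period ℓ=2 (even) → k=1
k=0  a_k=8  p_k/q_k = 8/1
k=1  a_k=2  p_k/q_k = 17/2
(x₁, y₁) = (17, 2);  17² − 72·2² = 1 ✓
(x_2, y_2) = (17·17 + 72·2·2, 17·2 + 2·17) = (577, 68)
(x_3, y_3) = (17·577 + 72·2·68, 17·68 + 2·577) = (19601, 2310)
(x_4, y_4) = (17·19601 + 72·2·2310, 17·2310 + 2·19601) = (665857, 78472)
(x_5, y_5) = (17·665857 + 72·2·78472, 17·78472 + 2·665857) = (22619537, 2665738)

17 2
577 68
19601 2310
665857 78472
22619537 2665738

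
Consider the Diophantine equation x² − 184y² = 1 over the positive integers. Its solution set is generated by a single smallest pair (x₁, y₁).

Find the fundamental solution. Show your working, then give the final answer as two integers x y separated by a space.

24335 1794

√184 → a₀=13, period (1,1,3,2,1,2,1,2,3,1,1,26); ℓ=12 even so k=11
i=0: a=13 ⇒ p=13, q=1
i=1: a=1 ⇒ p=14, q=1
i=2: a=1 ⇒ p=27, q=2
i=3: a=3 ⇒ p=95, q=7
i=4: a=2 ⇒ p=217, q=16
…
i=6: a=2 ⇒ p=841, q=62
…
i=10: a=1 ⇒ p=13741, q=1013
i=11: a=1 ⇒ p=24335, q=1794
fundamental: x₁=24335, y₁=1794  (since 592192225 − 184·3218436 = 1)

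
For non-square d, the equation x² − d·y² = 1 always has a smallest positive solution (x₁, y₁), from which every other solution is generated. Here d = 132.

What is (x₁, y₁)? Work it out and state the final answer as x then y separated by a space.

√132 → a₀=11, period (2,22); ℓ=2 even so k=1
step 0: (11, 1)  from 11·(1,0) + (0,1)
step 1: (23, 2)  from 2·(11,1) + (1,0)
fundamental: x₁=23, y₁=2  (since 529 − 132·4 = 1)

23 2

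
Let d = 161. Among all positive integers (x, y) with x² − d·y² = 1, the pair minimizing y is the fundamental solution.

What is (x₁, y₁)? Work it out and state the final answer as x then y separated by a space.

11775 928

d=161: √d = [12; 1,2,4,1,2,1,4,2,1,24] (ℓ=10, even), read p_9/q_9
k=0  a_k=12  p_k/q_k = 12/1
k=1  a_k=1  p_k/q_k = 13/1
k=2  a_k=2  p_k/q_k = 38/3
…
k=4  a_k=1  p_k/q_k = 203/16
…
k=6  a_k=1  p_k/q_k = 774/61
k=7  a_k=4  p_k/q_k = 3667/289
k=8  a_k=2  p_k/q_k = 8108/639
k=9  a_k=1  p_k/q_k = 11775/928
fundamental: x₁=11775, y₁=928  (since 138650625 − 161·861184 = 1)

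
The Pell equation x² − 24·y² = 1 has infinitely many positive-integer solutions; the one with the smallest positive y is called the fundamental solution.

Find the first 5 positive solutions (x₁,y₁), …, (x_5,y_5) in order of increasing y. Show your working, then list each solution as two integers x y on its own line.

5 1
49 10
485 99
4801 980
47525 9701

√24 → a₀=4, period (1,8); ℓ=2 even so k=1
a_0=4:  p_0=4·1+0=4,  q_0=4·0+1=1
a_1=1:  p_1=1·4+1=5,  q_1=1·1+0=1
fundamental: x₁=5, y₁=1  (since 25 − 24·1 = 1)
n=2: (5,1)∘(5,1) = (5·5+24·1·1, 5·1+1·5) = (49,10)
n=3: (49,10)∘(5,1) = (5·49+24·1·10, 5·10+1·49) = (485,99)
n=4: (485,99)∘(5,1) = (5·485+24·1·99, 5·99+1·485) = (4801,980)
n=5: (4801,980)∘(5,1) = (5·4801+24·1·980, 5·980+1·4801) = (47525,9701)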